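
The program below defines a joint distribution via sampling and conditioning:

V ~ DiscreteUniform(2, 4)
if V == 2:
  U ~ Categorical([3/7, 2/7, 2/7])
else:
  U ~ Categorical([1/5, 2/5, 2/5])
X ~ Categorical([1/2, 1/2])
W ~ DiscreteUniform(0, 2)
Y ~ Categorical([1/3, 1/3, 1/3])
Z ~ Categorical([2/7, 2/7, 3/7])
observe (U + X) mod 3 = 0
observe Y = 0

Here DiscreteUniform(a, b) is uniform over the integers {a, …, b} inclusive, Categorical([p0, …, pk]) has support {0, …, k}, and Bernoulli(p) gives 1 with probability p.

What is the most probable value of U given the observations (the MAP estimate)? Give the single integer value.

argmax_v P(U = v | obs) = 2

Enumerate traces; 54 have nonzero weight after conditioning:
  (V=2, U=0, X=0, W=0, Y=0, Z=0) weight 1/441
  (V=2, U=0, X=0, W=0, Y=0, Z=1) weight 1/441
  (V=2, U=0, X=0, W=0, Y=0, Z=2) weight 1/294
  (V=2, U=0, X=0, W=1, Y=0, Z=0) weight 1/441
  (V=2, U=0, X=0, W=1, Y=0, Z=1) weight 1/441
  (V=2, U=0, X=0, W=1, Y=0, Z=2) weight 1/294
  (V=2, U=0, X=0, W=2, Y=0, Z=0) weight 1/441
  (V=2, U=0, X=0, W=2, Y=0, Z=1) weight 1/441
  (V=2, U=2, X=1, W=0, Y=0, Z=0) weight 2/1323
  … 45 more
Group by U:
  weight(U=0) = 29/630
  weight(U=2) = 19/315
Total weight = 29/630 + 19/315 = 67/630
P(U=0 | obs) = 29/630 / 67/630 = 29/67
P(U=2 | obs) = 19/315 / 67/630 = 38/67
argmax = 2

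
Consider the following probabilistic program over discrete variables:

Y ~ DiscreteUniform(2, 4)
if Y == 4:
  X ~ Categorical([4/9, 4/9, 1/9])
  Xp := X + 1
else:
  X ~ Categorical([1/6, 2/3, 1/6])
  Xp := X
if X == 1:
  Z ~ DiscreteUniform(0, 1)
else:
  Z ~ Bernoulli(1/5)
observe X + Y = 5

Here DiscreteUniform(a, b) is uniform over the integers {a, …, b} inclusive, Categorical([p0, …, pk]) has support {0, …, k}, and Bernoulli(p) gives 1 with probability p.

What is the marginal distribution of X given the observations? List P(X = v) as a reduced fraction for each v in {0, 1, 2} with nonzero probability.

P(X=1) = 8/11, P(X=2) = 3/11

Enumerate traces; 4 have nonzero weight after conditioning:
  (Y=3, X=2, Z=0) weight 2/45
  (Y=3, X=2, Z=1) weight 1/90
  (Y=4, X=1, Z=0) weight 2/27
  (Y=4, X=1, Z=1) weight 2/27
Group by X:
  weight(X=1) = 4/27
  weight(X=2) = 1/18
Total weight = 4/27 + 1/18 = 11/54
P(X=1 | obs) = 4/27 / 11/54 = 8/11
P(X=2 | obs) = 1/18 / 11/54 = 3/11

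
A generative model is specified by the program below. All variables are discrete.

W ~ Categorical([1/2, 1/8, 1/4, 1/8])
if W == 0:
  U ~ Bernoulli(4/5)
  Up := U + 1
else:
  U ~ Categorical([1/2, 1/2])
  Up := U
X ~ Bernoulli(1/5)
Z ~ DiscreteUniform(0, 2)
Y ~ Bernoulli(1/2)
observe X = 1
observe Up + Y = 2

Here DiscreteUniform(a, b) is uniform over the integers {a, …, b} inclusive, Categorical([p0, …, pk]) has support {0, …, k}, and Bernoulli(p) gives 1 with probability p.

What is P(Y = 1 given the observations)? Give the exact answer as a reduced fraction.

P(Y = 1 | obs) = 7/15

Enumerate traces; 15 have nonzero weight after conditioning:
  (W=0, U=0, X=1, Z=0, Y=1) weight 1/300
  (W=0, U=0, X=1, Z=1, Y=1) weight 1/300
  (W=0, U=0, X=1, Z=2, Y=1) weight 1/300
  (W=0, U=1, X=1, Z=0, Y=0) weight 1/75
  (W=0, U=1, X=1, Z=1, Y=0) weight 1/75
  (W=0, U=1, X=1, Z=2, Y=0) weight 1/75
  (W=1, U=1, X=1, Z=0, Y=1) weight 1/480
  (W=1, U=1, X=1, Z=1, Y=1) weight 1/480
  … 7 more
Group by Y:
  weight(Y=0) = 1/25
  weight(Y=1) = 7/200
Total weight = 1/25 + 7/200 = 3/40
P(Y=0 | obs) = 1/25 / 3/40 = 8/15
P(Y=1 | obs) = 7/200 / 3/40 = 7/15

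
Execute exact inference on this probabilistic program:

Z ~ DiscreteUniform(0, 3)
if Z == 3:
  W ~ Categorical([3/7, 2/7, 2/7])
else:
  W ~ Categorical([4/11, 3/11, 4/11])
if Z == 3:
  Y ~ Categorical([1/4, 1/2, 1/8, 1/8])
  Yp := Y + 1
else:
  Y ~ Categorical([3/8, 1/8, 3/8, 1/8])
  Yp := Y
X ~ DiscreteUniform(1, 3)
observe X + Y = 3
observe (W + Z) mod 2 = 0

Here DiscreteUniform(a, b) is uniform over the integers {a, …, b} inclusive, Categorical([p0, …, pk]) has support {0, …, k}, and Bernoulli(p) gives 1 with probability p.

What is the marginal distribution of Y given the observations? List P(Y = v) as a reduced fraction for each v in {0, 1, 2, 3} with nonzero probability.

P(Y=0) = 443/1085, P(Y=1) = 221/1085, P(Y=2) = 421/1085

Enumerate traces; 18 have nonzero weight after conditioning:
  (Z=0, W=0, Y=0, X=3) weight 1/88
  (Z=0, W=0, Y=1, X=2) weight 1/264
  (Z=0, W=0, Y=2, X=1) weight 1/88
  (Z=0, W=2, Y=0, X=3) weight 1/88
  (Z=0, W=2, Y=1, X=2) weight 1/264
  (Z=0, W=2, Y=2, X=1) weight 1/88
  (Z=1, W=1, Y=0, X=3) weight 3/352
  (Z=1, W=1, Y=1, X=2) weight 1/352
  … 10 more
Group by Y:
  weight(Y=0) = 443/7392
  weight(Y=1) = 221/7392
  weight(Y=2) = 421/7392
Total weight = 443/7392 + 221/7392 + 421/7392 = 155/1056
P(Y=0 | obs) = 443/7392 / 155/1056 = 443/1085
P(Y=1 | obs) = 221/7392 / 155/1056 = 221/1085
P(Y=2 | obs) = 421/7392 / 155/1056 = 421/1085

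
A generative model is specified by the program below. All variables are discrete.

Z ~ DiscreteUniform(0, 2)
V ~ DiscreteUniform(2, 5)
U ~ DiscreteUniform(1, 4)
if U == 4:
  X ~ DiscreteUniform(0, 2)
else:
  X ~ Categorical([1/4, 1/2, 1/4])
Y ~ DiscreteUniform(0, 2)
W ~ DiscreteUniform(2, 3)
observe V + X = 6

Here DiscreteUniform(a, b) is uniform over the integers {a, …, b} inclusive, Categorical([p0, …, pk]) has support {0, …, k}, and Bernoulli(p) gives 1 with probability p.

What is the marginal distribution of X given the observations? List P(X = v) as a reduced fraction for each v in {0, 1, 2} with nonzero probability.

P(X=1) = 22/35, P(X=2) = 13/35

Enumerate traces; 144 have nonzero weight after conditioning:
  (Z=0, V=4, U=1, X=2, Y=0, W=2) weight 1/1152
  (Z=0, V=4, U=1, X=2, Y=0, W=3) weight 1/1152
  (Z=0, V=4, U=1, X=2, Y=1, W=2) weight 1/1152
  (Z=0, V=4, U=1, X=2, Y=1, W=3) weight 1/1152
  (Z=0, V=4, U=1, X=2, Y=2, W=2) weight 1/1152
  (Z=0, V=4, U=1, X=2, Y=2, W=3) weight 1/1152
  (Z=0, V=4, U=2, X=2, Y=0, W=2) weight 1/1152
  (Z=0, V=4, U=2, X=2, Y=0, W=3) weight 1/1152
  (Z=0, V=5, U=1, X=1, Y=0, W=2) weight 1/576
  … 135 more
Group by X:
  weight(X=1) = 11/96
  weight(X=2) = 13/192
Total weight = 11/96 + 13/192 = 35/192
P(X=1 | obs) = 11/96 / 35/192 = 22/35
P(X=2 | obs) = 13/192 / 35/192 = 13/35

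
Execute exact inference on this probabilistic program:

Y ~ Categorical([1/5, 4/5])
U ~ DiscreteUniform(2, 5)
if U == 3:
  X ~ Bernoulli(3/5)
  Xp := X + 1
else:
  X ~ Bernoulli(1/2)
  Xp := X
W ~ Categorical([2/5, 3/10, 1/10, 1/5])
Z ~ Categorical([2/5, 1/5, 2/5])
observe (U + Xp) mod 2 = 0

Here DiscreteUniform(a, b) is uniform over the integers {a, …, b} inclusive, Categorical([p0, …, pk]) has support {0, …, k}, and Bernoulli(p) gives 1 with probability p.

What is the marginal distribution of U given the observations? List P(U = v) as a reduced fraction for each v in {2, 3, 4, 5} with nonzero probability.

P(U=2) = 5/19, P(U=3) = 4/19, P(U=4) = 5/19, P(U=5) = 5/19

Enumerate traces; 96 have nonzero weight after conditioning:
  (Y=0, U=2, X=0, W=0, Z=0) weight 1/250
  (Y=0, U=2, X=0, W=0, Z=1) weight 1/500
  (Y=0, U=2, X=0, W=0, Z=2) weight 1/250
  (Y=0, U=2, X=0, W=1, Z=0) weight 3/1000
  (Y=0, U=2, X=0, W=1, Z=1) weight 3/2000
  (Y=0, U=2, X=0, W=1, Z=2) weight 3/1000
  (Y=0, U=2, X=0, W=2, Z=0) weight 1/1000
  (Y=0, U=2, X=0, W=2, Z=1) weight 1/2000
  (Y=0, U=3, X=0, W=0, Z=0) weight 2/625
  (Y=0, U=4, X=0, W=0, Z=0) weight 1/250
  … 86 more
Group by U:
  weight(U=2) = 1/8
  weight(U=3) = 1/10
  weight(U=4) = 1/8
  weight(U=5) = 1/8
Total weight = 1/8 + 1/10 + 1/8 + 1/8 = 19/40
P(U=2 | obs) = 1/8 / 19/40 = 5/19
P(U=3 | obs) = 1/10 / 19/40 = 4/19
P(U=4 | obs) = 1/8 / 19/40 = 5/19
P(U=5 | obs) = 1/8 / 19/40 = 5/19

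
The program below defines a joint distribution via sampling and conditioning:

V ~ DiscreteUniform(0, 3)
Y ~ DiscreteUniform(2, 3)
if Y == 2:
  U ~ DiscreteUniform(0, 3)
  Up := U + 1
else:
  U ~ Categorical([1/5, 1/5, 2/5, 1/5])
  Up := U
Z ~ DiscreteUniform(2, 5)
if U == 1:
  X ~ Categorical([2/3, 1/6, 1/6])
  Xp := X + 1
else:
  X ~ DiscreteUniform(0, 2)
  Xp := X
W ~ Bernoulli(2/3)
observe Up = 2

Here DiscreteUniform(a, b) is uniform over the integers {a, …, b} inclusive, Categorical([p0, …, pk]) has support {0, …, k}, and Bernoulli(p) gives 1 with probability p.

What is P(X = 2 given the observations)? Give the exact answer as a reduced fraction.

Enumerate traces; 192 have nonzero weight after conditioning:
  (V=0, Y=2, U=1, Z=2, X=0, W=0) weight 1/576
  (V=0, Y=2, U=1, Z=2, X=0, W=1) weight 1/288
  (V=0, Y=2, U=1, Z=2, X=1, W=0) weight 1/2304
  (V=0, Y=2, U=1, Z=2, X=1, W=1) weight 1/1152
  (V=0, Y=2, U=1, Z=2, X=2, W=0) weight 1/2304
  (V=0, Y=2, U=1, Z=2, X=2, W=1) weight 1/1152
  (V=0, Y=2, U=1, Z=3, X=0, W=0) weight 1/576
  (V=0, Y=2, U=1, Z=3, X=0, W=1) weight 1/288
  … 184 more
Group by X:
  weight(X=0) = 3/20
  weight(X=1) = 7/80
  weight(X=2) = 7/80
Total weight = 3/20 + 7/80 + 7/80 = 13/40
P(X=0 | obs) = 3/20 / 13/40 = 6/13
P(X=1 | obs) = 7/80 / 13/40 = 7/26
P(X=2 | obs) = 7/80 / 13/40 = 7/26

P(X = 2 | obs) = 7/26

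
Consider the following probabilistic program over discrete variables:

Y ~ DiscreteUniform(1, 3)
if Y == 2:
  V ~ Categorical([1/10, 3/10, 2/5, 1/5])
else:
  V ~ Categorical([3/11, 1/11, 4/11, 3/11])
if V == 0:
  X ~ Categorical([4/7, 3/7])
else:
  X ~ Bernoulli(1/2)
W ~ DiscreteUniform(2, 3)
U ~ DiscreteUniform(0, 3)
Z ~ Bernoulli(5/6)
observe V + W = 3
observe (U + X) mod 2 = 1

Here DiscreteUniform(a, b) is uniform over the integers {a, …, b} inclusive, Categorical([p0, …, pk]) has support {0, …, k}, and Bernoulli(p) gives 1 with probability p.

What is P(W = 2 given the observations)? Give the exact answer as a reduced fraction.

Enumerate traces; 48 have nonzero weight after conditioning:
  (Y=1, V=0, X=0, W=3, U=1, Z=0) weight 1/924
  (Y=1, V=0, X=0, W=3, U=1, Z=1) weight 5/924
  (Y=1, V=0, X=0, W=3, U=3, Z=0) weight 1/924
  (Y=1, V=0, X=0, W=3, U=3, Z=1) weight 5/924
  (Y=1, V=0, X=1, W=3, U=0, Z=0) weight 1/1232
  (Y=1, V=0, X=1, W=3, U=0, Z=1) weight 5/1232
  (Y=1, V=0, X=1, W=3, U=2, Z=0) weight 1/1232
  (Y=1, V=0, X=1, W=3, U=2, Z=1) weight 5/1232
  (Y=1, V=1, X=0, W=2, U=1, Z=0) weight 1/3168
  … 39 more
Group by W:
  weight(W=2) = 53/1320
  weight(W=3) = 71/1320
Total weight = 53/1320 + 71/1320 = 31/330
P(W=2 | obs) = 53/1320 / 31/330 = 53/124
P(W=3 | obs) = 71/1320 / 31/330 = 71/124

P(W = 2 | obs) = 53/124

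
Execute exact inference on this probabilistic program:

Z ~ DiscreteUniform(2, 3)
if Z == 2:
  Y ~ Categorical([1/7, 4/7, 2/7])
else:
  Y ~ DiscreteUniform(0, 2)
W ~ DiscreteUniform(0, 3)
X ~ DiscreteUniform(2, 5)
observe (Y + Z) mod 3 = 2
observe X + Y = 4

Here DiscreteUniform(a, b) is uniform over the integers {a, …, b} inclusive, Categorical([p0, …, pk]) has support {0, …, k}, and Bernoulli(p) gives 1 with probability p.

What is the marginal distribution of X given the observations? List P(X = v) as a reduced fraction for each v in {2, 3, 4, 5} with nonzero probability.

Enumerate traces; 8 have nonzero weight after conditioning:
  (Z=2, Y=0, W=0, X=4) weight 1/224
  (Z=2, Y=0, W=1, X=4) weight 1/224
  (Z=2, Y=0, W=2, X=4) weight 1/224
  (Z=2, Y=0, W=3, X=4) weight 1/224
  (Z=3, Y=2, W=0, X=2) weight 1/96
  (Z=3, Y=2, W=1, X=2) weight 1/96
  (Z=3, Y=2, W=2, X=2) weight 1/96
  (Z=3, Y=2, W=3, X=2) weight 1/96
Group by X:
  weight(X=2) = 1/24
  weight(X=4) = 1/56
Total weight = 1/24 + 1/56 = 5/84
P(X=2 | obs) = 1/24 / 5/84 = 7/10
P(X=4 | obs) = 1/56 / 5/84 = 3/10

P(X=2) = 7/10, P(X=4) = 3/10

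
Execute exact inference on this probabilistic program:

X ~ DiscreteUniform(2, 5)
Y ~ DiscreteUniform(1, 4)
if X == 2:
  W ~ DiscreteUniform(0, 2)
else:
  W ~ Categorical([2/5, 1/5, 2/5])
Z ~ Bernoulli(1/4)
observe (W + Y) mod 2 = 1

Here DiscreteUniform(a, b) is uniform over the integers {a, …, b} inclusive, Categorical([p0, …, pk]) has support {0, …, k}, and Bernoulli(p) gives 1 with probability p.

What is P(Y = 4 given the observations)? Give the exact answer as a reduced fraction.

Enumerate traces; 48 have nonzero weight after conditioning:
  (X=2, Y=1, W=0, Z=0) weight 1/64
  (X=2, Y=1, W=0, Z=1) weight 1/192
  (X=2, Y=1, W=2, Z=0) weight 1/64
  (X=2, Y=1, W=2, Z=1) weight 1/192
  (X=2, Y=2, W=1, Z=0) weight 1/64
  (X=2, Y=2, W=1, Z=1) weight 1/192
  (X=2, Y=3, W=0, Z=0) weight 1/64
  (X=2, Y=3, W=0, Z=1) weight 1/192
  (X=2, Y=4, W=1, Z=0) weight 1/64
  … 39 more
Group by Y:
  weight(Y=1) = 23/120
  weight(Y=2) = 7/120
  weight(Y=3) = 23/120
  weight(Y=4) = 7/120
Total weight = 23/120 + 7/120 + 23/120 + 7/120 = 1/2
P(Y=1 | obs) = 23/120 / 1/2 = 23/60
P(Y=2 | obs) = 7/120 / 1/2 = 7/60
P(Y=3 | obs) = 23/120 / 1/2 = 23/60
P(Y=4 | obs) = 7/120 / 1/2 = 7/60

P(Y = 4 | obs) = 7/60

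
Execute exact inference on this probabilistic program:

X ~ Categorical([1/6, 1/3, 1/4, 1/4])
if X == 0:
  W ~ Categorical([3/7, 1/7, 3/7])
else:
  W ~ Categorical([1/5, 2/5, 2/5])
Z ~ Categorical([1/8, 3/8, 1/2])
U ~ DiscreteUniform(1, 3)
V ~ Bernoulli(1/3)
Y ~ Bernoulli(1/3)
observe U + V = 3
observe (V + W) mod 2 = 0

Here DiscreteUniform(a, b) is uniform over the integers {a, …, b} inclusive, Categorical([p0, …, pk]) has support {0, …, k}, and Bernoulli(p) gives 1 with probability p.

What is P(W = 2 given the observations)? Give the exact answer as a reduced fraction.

Enumerate traces; 72 have nonzero weight after conditioning:
  (X=0, W=0, Z=0, U=3, V=0, Y=0) weight 1/756
  (X=0, W=0, Z=0, U=3, V=0, Y=1) weight 1/1512
  (X=0, W=0, Z=1, U=3, V=0, Y=0) weight 1/252
  (X=0, W=0, Z=1, U=3, V=0, Y=1) weight 1/504
  (X=0, W=0, Z=2, U=3, V=0, Y=0) weight 1/189
  (X=0, W=0, Z=2, U=3, V=0, Y=1) weight 1/378
  (X=0, W=1, Z=0, U=2, V=1, Y=0) weight 1/4536
  (X=0, W=1, Z=0, U=2, V=1, Y=1) weight 1/9072
  (X=0, W=2, Z=0, U=3, V=0, Y=0) weight 1/756
  … 63 more
Group by W:
  weight(W=0) = 10/189
  weight(W=1) = 5/126
  weight(W=2) = 17/189
Total weight = 10/189 + 5/126 + 17/189 = 23/126
P(W=0 | obs) = 10/189 / 23/126 = 20/69
P(W=1 | obs) = 5/126 / 23/126 = 5/23
P(W=2 | obs) = 17/189 / 23/126 = 34/69

P(W = 2 | obs) = 34/69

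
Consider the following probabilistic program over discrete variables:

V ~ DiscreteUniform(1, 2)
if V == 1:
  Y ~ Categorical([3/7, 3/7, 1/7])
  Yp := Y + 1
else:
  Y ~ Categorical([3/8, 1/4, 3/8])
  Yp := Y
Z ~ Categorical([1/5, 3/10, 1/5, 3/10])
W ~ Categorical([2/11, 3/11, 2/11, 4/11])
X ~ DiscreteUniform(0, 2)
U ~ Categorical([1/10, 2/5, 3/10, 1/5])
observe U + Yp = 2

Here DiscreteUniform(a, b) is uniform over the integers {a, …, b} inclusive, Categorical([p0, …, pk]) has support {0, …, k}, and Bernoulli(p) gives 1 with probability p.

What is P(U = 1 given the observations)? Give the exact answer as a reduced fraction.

P(U = 1 | obs) = 38/65

Enumerate traces; 240 have nonzero weight after conditioning:
  (V=1, Y=0, Z=0, W=0, X=0, U=1) weight 2/1925
  (V=1, Y=0, Z=0, W=0, X=1, U=1) weight 2/1925
  (V=1, Y=0, Z=0, W=0, X=2, U=1) weight 2/1925
  (V=1, Y=0, Z=0, W=1, X=0, U=1) weight 3/1925
  (V=1, Y=0, Z=0, W=1, X=1, U=1) weight 3/1925
  (V=1, Y=0, Z=0, W=1, X=2, U=1) weight 3/1925
  (V=1, Y=0, Z=0, W=2, X=0, U=1) weight 2/1925
  (V=1, Y=0, Z=0, W=2, X=1, U=1) weight 2/1925
  (V=1, Y=1, Z=0, W=0, X=0, U=0) weight 1/3850
  (V=2, Y=0, Z=0, W=0, X=0, U=2) weight 3/4400
  … 230 more
Group by U:
  weight(U=0) = 9/224
  weight(U=1) = 19/140
  weight(U=2) = 9/160
Total weight = 9/224 + 19/140 + 9/160 = 13/56
P(U=0 | obs) = 9/224 / 13/56 = 9/52
P(U=1 | obs) = 19/140 / 13/56 = 38/65
P(U=2 | obs) = 9/160 / 13/56 = 63/260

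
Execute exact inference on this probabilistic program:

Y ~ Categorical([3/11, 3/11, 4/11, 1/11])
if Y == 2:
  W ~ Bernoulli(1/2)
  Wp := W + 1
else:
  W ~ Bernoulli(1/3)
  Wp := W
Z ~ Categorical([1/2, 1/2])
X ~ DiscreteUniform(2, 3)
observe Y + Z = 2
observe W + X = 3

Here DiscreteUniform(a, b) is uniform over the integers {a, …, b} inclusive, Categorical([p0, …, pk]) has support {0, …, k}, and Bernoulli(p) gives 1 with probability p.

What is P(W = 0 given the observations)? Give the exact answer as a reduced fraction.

P(W = 0 | obs) = 4/7

Enumerate traces; 4 have nonzero weight after conditioning:
  (Y=1, W=0, Z=1, X=3) weight 1/22
  (Y=1, W=1, Z=1, X=2) weight 1/44
  (Y=2, W=0, Z=0, X=3) weight 1/22
  (Y=2, W=1, Z=0, X=2) weight 1/22
Group by W:
  weight(W=0) = 1/11
  weight(W=1) = 3/44
Total weight = 1/11 + 3/44 = 7/44
P(W=0 | obs) = 1/11 / 7/44 = 4/7
P(W=1 | obs) = 3/44 / 7/44 = 3/7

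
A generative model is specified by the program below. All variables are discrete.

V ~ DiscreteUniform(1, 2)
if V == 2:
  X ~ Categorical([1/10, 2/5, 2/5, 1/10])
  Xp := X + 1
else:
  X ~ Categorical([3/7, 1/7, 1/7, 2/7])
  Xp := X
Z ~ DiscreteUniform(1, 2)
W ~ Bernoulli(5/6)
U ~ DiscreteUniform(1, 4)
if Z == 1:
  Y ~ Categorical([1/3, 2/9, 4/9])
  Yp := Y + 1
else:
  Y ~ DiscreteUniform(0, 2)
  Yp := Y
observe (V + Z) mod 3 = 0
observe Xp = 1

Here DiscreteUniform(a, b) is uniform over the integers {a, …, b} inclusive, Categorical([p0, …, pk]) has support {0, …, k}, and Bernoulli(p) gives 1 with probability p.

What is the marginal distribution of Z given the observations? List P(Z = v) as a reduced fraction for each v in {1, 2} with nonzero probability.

P(Z=1) = 7/17, P(Z=2) = 10/17

Enumerate traces; 48 have nonzero weight after conditioning:
  (V=1, X=1, Z=2, W=0, U=1, Y=0) weight 1/2016
  (V=1, X=1, Z=2, W=0, U=1, Y=1) weight 1/2016
  (V=1, X=1, Z=2, W=0, U=1, Y=2) weight 1/2016
  (V=1, X=1, Z=2, W=0, U=2, Y=0) weight 1/2016
  (V=1, X=1, Z=2, W=0, U=2, Y=1) weight 1/2016
  (V=1, X=1, Z=2, W=0, U=2, Y=2) weight 1/2016
  (V=1, X=1, Z=2, W=0, U=3, Y=0) weight 1/2016
  (V=1, X=1, Z=2, W=0, U=3, Y=1) weight 1/2016
  (V=2, X=0, Z=1, W=0, U=1, Y=0) weight 1/2880
  … 39 more
Group by Z:
  weight(Z=1) = 1/40
  weight(Z=2) = 1/28
Total weight = 1/40 + 1/28 = 17/280
P(Z=1 | obs) = 1/40 / 17/280 = 7/17
P(Z=2 | obs) = 1/28 / 17/280 = 10/17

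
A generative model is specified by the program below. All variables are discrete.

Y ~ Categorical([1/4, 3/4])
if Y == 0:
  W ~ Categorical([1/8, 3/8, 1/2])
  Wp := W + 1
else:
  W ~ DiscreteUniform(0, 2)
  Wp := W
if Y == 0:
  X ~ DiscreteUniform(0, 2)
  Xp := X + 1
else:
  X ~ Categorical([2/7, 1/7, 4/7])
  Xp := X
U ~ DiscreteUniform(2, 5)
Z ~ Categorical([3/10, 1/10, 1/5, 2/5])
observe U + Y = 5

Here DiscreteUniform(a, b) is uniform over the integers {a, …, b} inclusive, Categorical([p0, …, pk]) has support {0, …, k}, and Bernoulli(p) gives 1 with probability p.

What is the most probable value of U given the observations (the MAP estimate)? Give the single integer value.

Enumerate traces; 72 have nonzero weight after conditioning:
  (Y=0, W=0, X=0, U=5, Z=0) weight 1/1280
  (Y=0, W=0, X=0, U=5, Z=1) weight 1/3840
  (Y=0, W=0, X=0, U=5, Z=2) weight 1/1920
  (Y=0, W=0, X=0, U=5, Z=3) weight 1/960
  (Y=0, W=0, X=1, U=5, Z=0) weight 1/1280
  (Y=0, W=0, X=1, U=5, Z=1) weight 1/3840
  (Y=0, W=0, X=1, U=5, Z=2) weight 1/1920
  (Y=0, W=0, X=1, U=5, Z=3) weight 1/960
  (Y=1, W=0, X=0, U=4, Z=0) weight 3/560
  … 63 more
Group by U:
  weight(U=4) = 3/16
  weight(U=5) = 1/16
Total weight = 3/16 + 1/16 = 1/4
P(U=4 | obs) = 3/16 / 1/4 = 3/4
P(U=5 | obs) = 1/16 / 1/4 = 1/4
argmax = 4

argmax_v P(U = v | obs) = 4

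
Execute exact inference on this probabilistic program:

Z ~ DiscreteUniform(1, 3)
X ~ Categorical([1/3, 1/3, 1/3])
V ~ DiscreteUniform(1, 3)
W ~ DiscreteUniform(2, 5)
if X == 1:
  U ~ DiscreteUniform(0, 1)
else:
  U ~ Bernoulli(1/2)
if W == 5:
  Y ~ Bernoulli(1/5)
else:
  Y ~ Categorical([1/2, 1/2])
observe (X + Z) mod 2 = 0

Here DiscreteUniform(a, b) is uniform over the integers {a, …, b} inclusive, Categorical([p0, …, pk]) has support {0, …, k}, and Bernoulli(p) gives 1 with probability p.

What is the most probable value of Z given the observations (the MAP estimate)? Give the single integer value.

Enumerate traces; 192 have nonzero weight after conditioning:
  (Z=1, X=1, V=1, W=2, U=0, Y=0) weight 1/432
  (Z=1, X=1, V=1, W=2, U=0, Y=1) weight 1/432
  (Z=1, X=1, V=1, W=2, U=1, Y=0) weight 1/432
  (Z=1, X=1, V=1, W=2, U=1, Y=1) weight 1/432
  (Z=1, X=1, V=1, W=3, U=0, Y=0) weight 1/432
  (Z=1, X=1, V=1, W=3, U=0, Y=1) weight 1/432
  (Z=1, X=1, V=1, W=3, U=1, Y=0) weight 1/432
  (Z=1, X=1, V=1, W=3, U=1, Y=1) weight 1/432
  (Z=2, X=0, V=1, W=2, U=0, Y=0) weight 1/432
  (Z=3, X=1, V=1, W=2, U=0, Y=0) weight 1/432
  … 182 more
Group by Z:
  weight(Z=1) = 1/9
  weight(Z=2) = 2/9
  weight(Z=3) = 1/9
Total weight = 1/9 + 2/9 + 1/9 = 4/9
P(Z=1 | obs) = 1/9 / 4/9 = 1/4
P(Z=2 | obs) = 2/9 / 4/9 = 1/2
P(Z=3 | obs) = 1/9 / 4/9 = 1/4
argmax = 2

argmax_v P(Z = v | obs) = 2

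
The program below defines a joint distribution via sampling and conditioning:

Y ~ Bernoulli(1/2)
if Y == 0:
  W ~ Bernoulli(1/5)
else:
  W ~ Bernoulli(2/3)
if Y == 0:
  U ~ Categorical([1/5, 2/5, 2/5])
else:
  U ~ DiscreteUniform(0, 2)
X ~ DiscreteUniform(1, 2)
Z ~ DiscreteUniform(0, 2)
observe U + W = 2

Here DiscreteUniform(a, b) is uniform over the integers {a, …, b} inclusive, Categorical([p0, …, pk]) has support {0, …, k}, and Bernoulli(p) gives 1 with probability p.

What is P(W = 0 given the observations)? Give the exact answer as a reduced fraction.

Enumerate traces; 24 have nonzero weight after conditioning:
  (Y=0, W=0, U=2, X=1, Z=0) weight 2/75
  (Y=0, W=0, U=2, X=1, Z=1) weight 2/75
  (Y=0, W=0, U=2, X=1, Z=2) weight 2/75
  (Y=0, W=0, U=2, X=2, Z=0) weight 2/75
  (Y=0, W=0, U=2, X=2, Z=1) weight 2/75
  (Y=0, W=0, U=2, X=2, Z=2) weight 2/75
  (Y=0, W=1, U=1, X=1, Z=0) weight 1/150
  (Y=0, W=1, U=1, X=1, Z=1) weight 1/150
  … 16 more
Group by W:
  weight(W=0) = 97/450
  weight(W=1) = 34/225
Total weight = 97/450 + 34/225 = 11/30
P(W=0 | obs) = 97/450 / 11/30 = 97/165
P(W=1 | obs) = 34/225 / 11/30 = 68/165

P(W = 0 | obs) = 97/165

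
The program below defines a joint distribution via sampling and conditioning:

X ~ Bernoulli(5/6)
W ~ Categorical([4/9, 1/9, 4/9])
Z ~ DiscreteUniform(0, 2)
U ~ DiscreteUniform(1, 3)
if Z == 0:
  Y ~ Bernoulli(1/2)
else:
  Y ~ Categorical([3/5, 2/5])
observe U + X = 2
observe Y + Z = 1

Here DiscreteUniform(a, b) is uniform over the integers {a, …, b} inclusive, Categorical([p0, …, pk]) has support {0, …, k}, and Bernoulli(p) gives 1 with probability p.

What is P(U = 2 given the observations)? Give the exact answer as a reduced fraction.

P(U = 2 | obs) = 1/6

Enumerate traces; 12 have nonzero weight after conditioning:
  (X=0, W=0, Z=0, U=2, Y=1) weight 1/243
  (X=0, W=0, Z=1, U=2, Y=0) weight 2/405
  (X=0, W=1, Z=0, U=2, Y=1) weight 1/972
  (X=0, W=1, Z=1, U=2, Y=0) weight 1/810
  (X=0, W=2, Z=0, U=2, Y=1) weight 1/243
  (X=0, W=2, Z=1, U=2, Y=0) weight 2/405
  (X=1, W=0, Z=0, U=1, Y=1) weight 5/243
  (X=1, W=0, Z=1, U=1, Y=0) weight 2/81
  … 4 more
Group by U:
  weight(U=1) = 11/108
  weight(U=2) = 11/540
Total weight = 11/108 + 11/540 = 11/90
P(U=1 | obs) = 11/108 / 11/90 = 5/6
P(U=2 | obs) = 11/540 / 11/90 = 1/6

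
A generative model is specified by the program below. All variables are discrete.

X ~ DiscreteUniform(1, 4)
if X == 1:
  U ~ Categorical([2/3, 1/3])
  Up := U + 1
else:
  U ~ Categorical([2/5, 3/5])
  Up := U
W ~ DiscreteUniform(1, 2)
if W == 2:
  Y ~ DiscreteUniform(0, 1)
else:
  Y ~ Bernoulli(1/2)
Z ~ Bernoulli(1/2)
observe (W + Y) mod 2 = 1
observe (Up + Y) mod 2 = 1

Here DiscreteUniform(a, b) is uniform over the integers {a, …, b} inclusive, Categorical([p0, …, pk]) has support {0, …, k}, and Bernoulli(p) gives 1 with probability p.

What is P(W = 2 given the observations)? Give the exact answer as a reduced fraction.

P(W = 2 | obs) = 23/60

Enumerate traces; 16 have nonzero weight after conditioning:
  (X=1, U=0, W=1, Y=0, Z=0) weight 1/48
  (X=1, U=0, W=1, Y=0, Z=1) weight 1/48
  (X=1, U=1, W=2, Y=1, Z=0) weight 1/96
  (X=1, U=1, W=2, Y=1, Z=1) weight 1/96
  (X=2, U=0, W=2, Y=1, Z=0) weight 1/80
  (X=2, U=0, W=2, Y=1, Z=1) weight 1/80
  (X=2, U=1, W=1, Y=0, Z=0) weight 3/160
  (X=2, U=1, W=1, Y=0, Z=1) weight 3/160
  … 8 more
Group by W:
  weight(W=1) = 37/240
  weight(W=2) = 23/240
Total weight = 37/240 + 23/240 = 1/4
P(W=1 | obs) = 37/240 / 1/4 = 37/60
P(W=2 | obs) = 23/240 / 1/4 = 23/60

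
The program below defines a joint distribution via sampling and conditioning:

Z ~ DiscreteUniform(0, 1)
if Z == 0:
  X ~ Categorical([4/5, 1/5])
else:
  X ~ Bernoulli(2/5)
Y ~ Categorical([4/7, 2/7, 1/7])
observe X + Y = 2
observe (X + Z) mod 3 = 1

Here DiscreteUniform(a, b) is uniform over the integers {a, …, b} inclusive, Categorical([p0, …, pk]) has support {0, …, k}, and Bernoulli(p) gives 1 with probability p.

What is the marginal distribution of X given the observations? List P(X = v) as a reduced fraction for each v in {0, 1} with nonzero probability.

P(X=0) = 3/5, P(X=1) = 2/5

Enumerate traces; 2 have nonzero weight after conditioning:
  (Z=0, X=1, Y=1) weight 1/35
  (Z=1, X=0, Y=2) weight 3/70
Group by X:
  weight(X=0) = 3/70
  weight(X=1) = 1/35
Total weight = 3/70 + 1/35 = 1/14
P(X=0 | obs) = 3/70 / 1/14 = 3/5
P(X=1 | obs) = 1/35 / 1/14 = 2/5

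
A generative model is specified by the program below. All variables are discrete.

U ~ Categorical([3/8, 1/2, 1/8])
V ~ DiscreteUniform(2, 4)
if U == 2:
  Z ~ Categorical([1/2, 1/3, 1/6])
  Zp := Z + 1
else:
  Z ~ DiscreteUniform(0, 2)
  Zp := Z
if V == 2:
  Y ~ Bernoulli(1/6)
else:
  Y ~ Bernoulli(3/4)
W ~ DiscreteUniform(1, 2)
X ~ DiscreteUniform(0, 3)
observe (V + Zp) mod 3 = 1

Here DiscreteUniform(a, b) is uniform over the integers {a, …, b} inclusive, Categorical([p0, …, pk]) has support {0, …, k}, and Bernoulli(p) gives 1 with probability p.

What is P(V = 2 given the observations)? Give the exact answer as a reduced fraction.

Enumerate traces; 144 have nonzero weight after conditioning:
  (U=0, V=2, Z=2, Y=0, W=1, X=0) weight 5/1152
  (U=0, V=2, Z=2, Y=0, W=1, X=1) weight 5/1152
  (U=0, V=2, Z=2, Y=0, W=1, X=2) weight 5/1152
  (U=0, V=2, Z=2, Y=0, W=1, X=3) weight 5/1152
  (U=0, V=2, Z=2, Y=0, W=2, X=0) weight 5/1152
  (U=0, V=2, Z=2, Y=0, W=2, X=1) weight 5/1152
  (U=0, V=2, Z=2, Y=0, W=2, X=2) weight 5/1152
  (U=0, V=2, Z=2, Y=0, W=2, X=3) weight 5/1152
  (U=0, V=3, Z=1, Y=0, W=1, X=0) weight 1/768
  (U=0, V=4, Z=0, Y=0, W=1, X=0) weight 1/768
  … 134 more
Group by V:
  weight(V=2) = 1/9
  weight(V=3) = 17/144
  weight(V=4) = 5/48
Total weight = 1/9 + 17/144 + 5/48 = 1/3
P(V=2 | obs) = 1/9 / 1/3 = 1/3
P(V=3 | obs) = 17/144 / 1/3 = 17/48
P(V=4 | obs) = 5/48 / 1/3 = 5/16

P(V = 2 | obs) = 1/3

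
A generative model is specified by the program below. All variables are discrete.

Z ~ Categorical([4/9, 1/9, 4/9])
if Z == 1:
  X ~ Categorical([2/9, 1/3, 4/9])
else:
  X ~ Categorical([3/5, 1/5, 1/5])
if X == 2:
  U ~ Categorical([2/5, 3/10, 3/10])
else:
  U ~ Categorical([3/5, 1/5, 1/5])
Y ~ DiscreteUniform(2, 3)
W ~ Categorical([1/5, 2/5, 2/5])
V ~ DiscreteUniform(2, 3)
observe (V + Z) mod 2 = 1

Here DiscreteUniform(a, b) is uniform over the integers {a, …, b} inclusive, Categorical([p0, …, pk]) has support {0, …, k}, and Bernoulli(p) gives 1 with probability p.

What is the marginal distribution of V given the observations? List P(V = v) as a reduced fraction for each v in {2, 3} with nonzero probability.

P(V=2) = 1/9, P(V=3) = 8/9

Enumerate traces; 162 have nonzero weight after conditioning:
  (Z=0, X=0, U=0, Y=2, W=0, V=3) weight 1/125
  (Z=0, X=0, U=0, Y=2, W=1, V=3) weight 2/125
  (Z=0, X=0, U=0, Y=2, W=2, V=3) weight 2/125
  (Z=0, X=0, U=0, Y=3, W=0, V=3) weight 1/125
  (Z=0, X=0, U=0, Y=3, W=1, V=3) weight 2/125
  (Z=0, X=0, U=0, Y=3, W=2, V=3) weight 2/125
  (Z=0, X=0, U=1, Y=2, W=0, V=3) weight 1/375
  (Z=0, X=0, U=1, Y=2, W=1, V=3) weight 2/375
  (Z=1, X=0, U=0, Y=2, W=0, V=2) weight 1/1350
  … 153 more
Group by V:
  weight(V=2) = 1/18
  weight(V=3) = 4/9
Total weight = 1/18 + 4/9 = 1/2
P(V=2 | obs) = 1/18 / 1/2 = 1/9
P(V=3 | obs) = 4/9 / 1/2 = 8/9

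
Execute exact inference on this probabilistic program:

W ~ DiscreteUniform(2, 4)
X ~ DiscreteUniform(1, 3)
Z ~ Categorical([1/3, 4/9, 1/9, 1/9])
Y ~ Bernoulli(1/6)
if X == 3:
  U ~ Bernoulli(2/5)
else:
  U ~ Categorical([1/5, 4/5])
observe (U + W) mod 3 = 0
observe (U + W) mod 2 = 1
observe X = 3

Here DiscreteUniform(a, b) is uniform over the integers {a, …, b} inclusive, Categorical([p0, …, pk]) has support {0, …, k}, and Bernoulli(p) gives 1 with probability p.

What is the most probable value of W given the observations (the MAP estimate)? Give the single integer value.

Enumerate traces; 16 have nonzero weight after conditioning:
  (W=2, X=3, Z=0, Y=0, U=1) weight 1/81
  (W=2, X=3, Z=0, Y=1, U=1) weight 1/405
  (W=2, X=3, Z=1, Y=0, U=1) weight 4/243
  (W=2, X=3, Z=1, Y=1, U=1) weight 4/1215
  (W=2, X=3, Z=2, Y=0, U=1) weight 1/243
  (W=2, X=3, Z=2, Y=1, U=1) weight 1/1215
  (W=2, X=3, Z=3, Y=0, U=1) weight 1/243
  (W=2, X=3, Z=3, Y=1, U=1) weight 1/1215
  (W=3, X=3, Z=0, Y=0, U=0) weight 1/54
  … 7 more
Group by W:
  weight(W=2) = 2/45
  weight(W=3) = 1/15
Total weight = 2/45 + 1/15 = 1/9
P(W=2 | obs) = 2/45 / 1/9 = 2/5
P(W=3 | obs) = 1/15 / 1/9 = 3/5
argmax = 3

argmax_v P(W = v | obs) = 3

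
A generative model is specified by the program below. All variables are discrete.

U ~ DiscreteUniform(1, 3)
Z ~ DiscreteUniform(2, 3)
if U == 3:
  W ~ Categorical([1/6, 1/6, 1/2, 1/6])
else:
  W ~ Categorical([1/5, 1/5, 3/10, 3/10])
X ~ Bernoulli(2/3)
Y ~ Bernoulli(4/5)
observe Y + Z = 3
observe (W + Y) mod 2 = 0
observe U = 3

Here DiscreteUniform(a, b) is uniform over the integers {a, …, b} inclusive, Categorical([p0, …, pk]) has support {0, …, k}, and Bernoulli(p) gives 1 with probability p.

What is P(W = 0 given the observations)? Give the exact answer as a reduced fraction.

P(W = 0 | obs) = 1/12

Enumerate traces; 8 have nonzero weight after conditioning:
  (U=3, Z=2, W=1, X=0, Y=1) weight 1/135
  (U=3, Z=2, W=1, X=1, Y=1) weight 2/135
  (U=3, Z=2, W=3, X=0, Y=1) weight 1/135
  (U=3, Z=2, W=3, X=1, Y=1) weight 2/135
  (U=3, Z=3, W=0, X=0, Y=0) weight 1/540
  (U=3, Z=3, W=0, X=1, Y=0) weight 1/270
  (U=3, Z=3, W=2, X=0, Y=0) weight 1/180
  (U=3, Z=3, W=2, X=1, Y=0) weight 1/90
Group by W:
  weight(W=0) = 1/180
  weight(W=1) = 1/45
  weight(W=2) = 1/60
  weight(W=3) = 1/45
Total weight = 1/180 + 1/45 + 1/60 + 1/45 = 1/15
P(W=0 | obs) = 1/180 / 1/15 = 1/12
P(W=1 | obs) = 1/45 / 1/15 = 1/3
P(W=2 | obs) = 1/60 / 1/15 = 1/4
P(W=3 | obs) = 1/45 / 1/15 = 1/3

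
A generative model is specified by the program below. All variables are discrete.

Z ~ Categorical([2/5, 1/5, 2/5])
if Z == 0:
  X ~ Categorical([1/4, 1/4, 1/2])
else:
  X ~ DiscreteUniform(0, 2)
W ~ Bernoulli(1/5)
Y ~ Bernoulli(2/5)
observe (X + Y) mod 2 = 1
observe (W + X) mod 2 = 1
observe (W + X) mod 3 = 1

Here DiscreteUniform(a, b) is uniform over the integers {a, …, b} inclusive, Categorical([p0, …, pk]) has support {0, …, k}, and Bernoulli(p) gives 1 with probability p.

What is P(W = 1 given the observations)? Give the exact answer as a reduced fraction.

Enumerate traces; 6 have nonzero weight after conditioning:
  (Z=0, X=0, W=1, Y=1) weight 1/125
  (Z=0, X=1, W=0, Y=0) weight 6/125
  (Z=1, X=0, W=1, Y=1) weight 2/375
  (Z=1, X=1, W=0, Y=0) weight 4/125
  (Z=2, X=0, W=1, Y=1) weight 4/375
  (Z=2, X=1, W=0, Y=0) weight 8/125
Group by W:
  weight(W=0) = 18/125
  weight(W=1) = 3/125
Total weight = 18/125 + 3/125 = 21/125
P(W=0 | obs) = 18/125 / 21/125 = 6/7
P(W=1 | obs) = 3/125 / 21/125 = 1/7

P(W = 1 | obs) = 1/7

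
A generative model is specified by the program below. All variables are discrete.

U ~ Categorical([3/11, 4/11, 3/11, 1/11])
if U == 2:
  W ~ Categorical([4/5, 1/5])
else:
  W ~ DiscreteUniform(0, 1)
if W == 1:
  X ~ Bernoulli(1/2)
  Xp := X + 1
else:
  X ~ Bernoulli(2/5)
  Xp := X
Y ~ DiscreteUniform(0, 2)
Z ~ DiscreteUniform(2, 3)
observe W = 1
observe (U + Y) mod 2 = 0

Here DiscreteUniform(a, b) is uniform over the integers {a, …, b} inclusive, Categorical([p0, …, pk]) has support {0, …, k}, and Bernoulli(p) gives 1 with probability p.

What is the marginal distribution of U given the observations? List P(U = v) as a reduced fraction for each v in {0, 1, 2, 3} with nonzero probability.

P(U=0) = 30/67, P(U=1) = 20/67, P(U=2) = 12/67, P(U=3) = 5/67

Enumerate traces; 24 have nonzero weight after conditioning:
  (U=0, W=1, X=0, Y=0, Z=2) weight 1/88
  (U=0, W=1, X=0, Y=0, Z=3) weight 1/88
  (U=0, W=1, X=0, Y=2, Z=2) weight 1/88
  (U=0, W=1, X=0, Y=2, Z=3) weight 1/88
  (U=0, W=1, X=1, Y=0, Z=2) weight 1/88
  (U=0, W=1, X=1, Y=0, Z=3) weight 1/88
  (U=0, W=1, X=1, Y=2, Z=2) weight 1/88
  (U=0, W=1, X=1, Y=2, Z=3) weight 1/88
  (U=1, W=1, X=0, Y=1, Z=2) weight 1/66
  (U=2, W=1, X=0, Y=0, Z=2) weight 1/220
  … 14 more
Group by U:
  weight(U=0) = 1/11
  weight(U=1) = 2/33
  weight(U=2) = 2/55
  weight(U=3) = 1/66
Total weight = 1/11 + 2/33 + 2/55 + 1/66 = 67/330
P(U=0 | obs) = 1/11 / 67/330 = 30/67
P(U=1 | obs) = 2/33 / 67/330 = 20/67
P(U=2 | obs) = 2/55 / 67/330 = 12/67
P(U=3 | obs) = 1/66 / 67/330 = 5/67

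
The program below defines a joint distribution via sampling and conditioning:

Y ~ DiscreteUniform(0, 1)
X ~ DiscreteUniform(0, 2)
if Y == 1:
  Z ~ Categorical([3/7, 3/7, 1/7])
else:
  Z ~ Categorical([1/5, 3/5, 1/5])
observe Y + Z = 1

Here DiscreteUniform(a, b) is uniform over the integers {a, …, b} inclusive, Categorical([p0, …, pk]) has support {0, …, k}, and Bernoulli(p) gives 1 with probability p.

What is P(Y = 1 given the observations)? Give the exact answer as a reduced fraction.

Enumerate traces; 6 have nonzero weight after conditioning:
  (Y=0, X=0, Z=1) weight 1/10
  (Y=0, X=1, Z=1) weight 1/10
  (Y=0, X=2, Z=1) weight 1/10
  (Y=1, X=0, Z=0) weight 1/14
  (Y=1, X=1, Z=0) weight 1/14
  (Y=1, X=2, Z=0) weight 1/14
Group by Y:
  weight(Y=0) = 3/10
  weight(Y=1) = 3/14
Total weight = 3/10 + 3/14 = 18/35
P(Y=0 | obs) = 3/10 / 18/35 = 7/12
P(Y=1 | obs) = 3/14 / 18/35 = 5/12

P(Y = 1 | obs) = 5/12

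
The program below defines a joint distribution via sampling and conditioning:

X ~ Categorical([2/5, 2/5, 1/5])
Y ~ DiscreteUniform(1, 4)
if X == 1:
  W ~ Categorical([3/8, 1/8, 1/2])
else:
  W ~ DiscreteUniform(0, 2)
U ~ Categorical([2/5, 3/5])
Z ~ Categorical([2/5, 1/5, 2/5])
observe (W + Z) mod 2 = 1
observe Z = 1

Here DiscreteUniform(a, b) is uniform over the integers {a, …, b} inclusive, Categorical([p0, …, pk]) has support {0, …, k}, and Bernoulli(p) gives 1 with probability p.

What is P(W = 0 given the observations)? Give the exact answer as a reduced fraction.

Enumerate traces; 48 have nonzero weight after conditioning:
  (X=0, Y=1, W=0, U=0, Z=1) weight 1/375
  (X=0, Y=1, W=0, U=1, Z=1) weight 1/250
  (X=0, Y=1, W=2, U=0, Z=1) weight 1/375
  (X=0, Y=1, W=2, U=1, Z=1) weight 1/250
  (X=0, Y=2, W=0, U=0, Z=1) weight 1/375
  (X=0, Y=2, W=0, U=1, Z=1) weight 1/250
  (X=0, Y=2, W=2, U=0, Z=1) weight 1/375
  (X=0, Y=2, W=2, U=1, Z=1) weight 1/250
  … 40 more
Group by W:
  weight(W=0) = 7/100
  weight(W=2) = 2/25
Total weight = 7/100 + 2/25 = 3/20
P(W=0 | obs) = 7/100 / 3/20 = 7/15
P(W=2 | obs) = 2/25 / 3/20 = 8/15

P(W = 0 | obs) = 7/15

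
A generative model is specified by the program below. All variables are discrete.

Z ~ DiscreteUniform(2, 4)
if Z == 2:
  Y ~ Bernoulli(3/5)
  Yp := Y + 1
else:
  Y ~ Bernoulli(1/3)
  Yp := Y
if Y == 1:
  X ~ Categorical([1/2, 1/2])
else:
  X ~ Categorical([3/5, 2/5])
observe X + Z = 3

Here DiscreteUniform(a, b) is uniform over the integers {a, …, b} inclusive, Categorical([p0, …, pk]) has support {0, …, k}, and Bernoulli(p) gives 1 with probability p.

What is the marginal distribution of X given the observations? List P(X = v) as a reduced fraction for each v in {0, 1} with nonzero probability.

P(X=0) = 85/154, P(X=1) = 69/154

Enumerate traces; 4 have nonzero weight after conditioning:
  (Z=2, Y=0, X=1) weight 4/75
  (Z=2, Y=1, X=1) weight 1/10
  (Z=3, Y=0, X=0) weight 2/15
  (Z=3, Y=1, X=0) weight 1/18
Group by X:
  weight(X=0) = 17/90
  weight(X=1) = 23/150
Total weight = 17/90 + 23/150 = 77/225
P(X=0 | obs) = 17/90 / 77/225 = 85/154
P(X=1 | obs) = 23/150 / 77/225 = 69/154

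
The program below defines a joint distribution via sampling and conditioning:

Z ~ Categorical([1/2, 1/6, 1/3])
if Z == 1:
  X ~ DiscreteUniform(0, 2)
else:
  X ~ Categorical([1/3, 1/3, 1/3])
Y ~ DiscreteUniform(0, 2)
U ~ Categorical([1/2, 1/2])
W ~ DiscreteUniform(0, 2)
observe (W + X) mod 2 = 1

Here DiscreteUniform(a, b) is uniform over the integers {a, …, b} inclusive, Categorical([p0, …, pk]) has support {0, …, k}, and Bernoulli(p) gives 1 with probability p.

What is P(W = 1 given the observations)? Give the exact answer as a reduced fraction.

P(W = 1 | obs) = 1/2

Enumerate traces; 72 have nonzero weight after conditioning:
  (Z=0, X=0, Y=0, U=0, W=1) weight 1/108
  (Z=0, X=0, Y=0, U=1, W=1) weight 1/108
  (Z=0, X=0, Y=1, U=0, W=1) weight 1/108
  (Z=0, X=0, Y=1, U=1, W=1) weight 1/108
  (Z=0, X=0, Y=2, U=0, W=1) weight 1/108
  (Z=0, X=0, Y=2, U=1, W=1) weight 1/108
  (Z=0, X=1, Y=0, U=0, W=0) weight 1/108
  (Z=0, X=1, Y=0, U=0, W=2) weight 1/108
  … 64 more
Group by W:
  weight(W=0) = 1/9
  weight(W=1) = 2/9
  weight(W=2) = 1/9
Total weight = 1/9 + 2/9 + 1/9 = 4/9
P(W=0 | obs) = 1/9 / 4/9 = 1/4
P(W=1 | obs) = 2/9 / 4/9 = 1/2
P(W=2 | obs) = 1/9 / 4/9 = 1/4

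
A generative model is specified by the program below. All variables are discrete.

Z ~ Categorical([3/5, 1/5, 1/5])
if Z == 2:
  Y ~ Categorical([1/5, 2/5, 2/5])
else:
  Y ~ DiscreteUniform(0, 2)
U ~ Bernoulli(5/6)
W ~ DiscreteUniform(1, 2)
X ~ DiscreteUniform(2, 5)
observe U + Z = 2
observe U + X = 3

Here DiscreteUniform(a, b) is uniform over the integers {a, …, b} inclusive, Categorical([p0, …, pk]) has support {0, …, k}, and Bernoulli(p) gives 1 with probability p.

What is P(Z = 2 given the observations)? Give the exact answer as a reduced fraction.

P(Z = 2 | obs) = 1/6

Enumerate traces; 12 have nonzero weight after conditioning:
  (Z=1, Y=0, U=1, W=1, X=2) weight 1/144
  (Z=1, Y=0, U=1, W=2, X=2) weight 1/144
  (Z=1, Y=1, U=1, W=1, X=2) weight 1/144
  (Z=1, Y=1, U=1, W=2, X=2) weight 1/144
  (Z=1, Y=2, U=1, W=1, X=2) weight 1/144
  (Z=1, Y=2, U=1, W=2, X=2) weight 1/144
  (Z=2, Y=0, U=0, W=1, X=3) weight 1/1200
  (Z=2, Y=0, U=0, W=2, X=3) weight 1/1200
  … 4 more
Group by Z:
  weight(Z=1) = 1/24
  weight(Z=2) = 1/120
Total weight = 1/24 + 1/120 = 1/20
P(Z=1 | obs) = 1/24 / 1/20 = 5/6
P(Z=2 | obs) = 1/120 / 1/20 = 1/6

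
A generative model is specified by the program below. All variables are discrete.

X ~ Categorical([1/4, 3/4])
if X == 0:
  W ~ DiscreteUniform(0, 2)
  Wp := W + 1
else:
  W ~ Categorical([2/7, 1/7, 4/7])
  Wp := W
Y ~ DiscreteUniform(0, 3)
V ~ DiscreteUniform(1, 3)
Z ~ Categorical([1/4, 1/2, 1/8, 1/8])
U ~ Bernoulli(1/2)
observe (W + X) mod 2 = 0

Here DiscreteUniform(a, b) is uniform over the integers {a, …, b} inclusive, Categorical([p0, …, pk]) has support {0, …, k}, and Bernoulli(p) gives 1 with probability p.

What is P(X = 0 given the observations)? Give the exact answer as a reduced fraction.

Enumerate traces; 288 have nonzero weight after conditioning:
  (X=0, W=0, Y=0, V=1, Z=0, U=0) weight 1/1152
  (X=0, W=0, Y=0, V=1, Z=0, U=1) weight 1/1152
  (X=0, W=0, Y=0, V=1, Z=1, U=0) weight 1/576
  (X=0, W=0, Y=0, V=1, Z=1, U=1) weight 1/576
  (X=0, W=0, Y=0, V=1, Z=2, U=0) weight 1/2304
  (X=0, W=0, Y=0, V=1, Z=2, U=1) weight 1/2304
  (X=0, W=0, Y=0, V=1, Z=3, U=0) weight 1/2304
  (X=0, W=0, Y=0, V=1, Z=3, U=1) weight 1/2304
  (X=1, W=1, Y=0, V=1, Z=0, U=0) weight 1/896
  … 279 more
Group by X:
  weight(X=0) = 1/6
  weight(X=1) = 3/28
Total weight = 1/6 + 3/28 = 23/84
P(X=0 | obs) = 1/6 / 23/84 = 14/23
P(X=1 | obs) = 3/28 / 23/84 = 9/23

P(X = 0 | obs) = 14/23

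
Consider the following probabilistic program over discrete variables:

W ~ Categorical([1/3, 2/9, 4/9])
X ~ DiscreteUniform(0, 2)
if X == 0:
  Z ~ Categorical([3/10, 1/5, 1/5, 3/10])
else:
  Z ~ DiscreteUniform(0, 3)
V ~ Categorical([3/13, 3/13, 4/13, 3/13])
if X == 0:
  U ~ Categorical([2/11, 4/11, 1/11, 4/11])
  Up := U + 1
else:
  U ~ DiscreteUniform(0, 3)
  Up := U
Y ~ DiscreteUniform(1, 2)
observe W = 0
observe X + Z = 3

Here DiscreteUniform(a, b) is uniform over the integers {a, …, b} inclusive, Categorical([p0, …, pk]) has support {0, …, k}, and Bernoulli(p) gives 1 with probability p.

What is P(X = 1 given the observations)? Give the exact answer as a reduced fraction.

Enumerate traces; 96 have nonzero weight after conditioning:
  (W=0, X=0, Z=3, V=0, U=0, Y=1) weight 1/1430
  (W=0, X=0, Z=3, V=0, U=0, Y=2) weight 1/1430
  (W=0, X=0, Z=3, V=0, U=1, Y=1) weight 1/715
  (W=0, X=0, Z=3, V=0, U=1, Y=2) weight 1/715
  (W=0, X=0, Z=3, V=0, U=2, Y=1) weight 1/2860
  (W=0, X=0, Z=3, V=0, U=2, Y=2) weight 1/2860
  (W=0, X=0, Z=3, V=0, U=3, Y=1) weight 1/715
  (W=0, X=0, Z=3, V=0, U=3, Y=2) weight 1/715
  (W=0, X=1, Z=2, V=0, U=0, Y=1) weight 1/1248
  (W=0, X=2, Z=1, V=0, U=0, Y=1) weight 1/1248
  … 86 more
Group by X:
  weight(X=0) = 1/30
  weight(X=1) = 1/36
  weight(X=2) = 1/36
Total weight = 1/30 + 1/36 + 1/36 = 4/45
P(X=0 | obs) = 1/30 / 4/45 = 3/8
P(X=1 | obs) = 1/36 / 4/45 = 5/16
P(X=2 | obs) = 1/36 / 4/45 = 5/16

P(X = 1 | obs) = 5/16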